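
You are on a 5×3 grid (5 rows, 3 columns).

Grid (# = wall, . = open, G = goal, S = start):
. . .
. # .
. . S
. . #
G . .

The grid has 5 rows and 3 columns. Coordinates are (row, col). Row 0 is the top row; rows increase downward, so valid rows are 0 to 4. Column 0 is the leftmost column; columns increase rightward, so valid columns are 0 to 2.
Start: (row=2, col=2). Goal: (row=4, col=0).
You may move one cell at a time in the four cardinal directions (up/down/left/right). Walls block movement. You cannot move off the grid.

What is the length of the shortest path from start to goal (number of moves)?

Answer: Shortest path length: 4

Derivation:
BFS from (row=2, col=2) until reaching (row=4, col=0):
  Distance 0: (row=2, col=2)
  Distance 1: (row=1, col=2), (row=2, col=1)
  Distance 2: (row=0, col=2), (row=2, col=0), (row=3, col=1)
  Distance 3: (row=0, col=1), (row=1, col=0), (row=3, col=0), (row=4, col=1)
  Distance 4: (row=0, col=0), (row=4, col=0), (row=4, col=2)  <- goal reached here
One shortest path (4 moves): (row=2, col=2) -> (row=2, col=1) -> (row=2, col=0) -> (row=3, col=0) -> (row=4, col=0)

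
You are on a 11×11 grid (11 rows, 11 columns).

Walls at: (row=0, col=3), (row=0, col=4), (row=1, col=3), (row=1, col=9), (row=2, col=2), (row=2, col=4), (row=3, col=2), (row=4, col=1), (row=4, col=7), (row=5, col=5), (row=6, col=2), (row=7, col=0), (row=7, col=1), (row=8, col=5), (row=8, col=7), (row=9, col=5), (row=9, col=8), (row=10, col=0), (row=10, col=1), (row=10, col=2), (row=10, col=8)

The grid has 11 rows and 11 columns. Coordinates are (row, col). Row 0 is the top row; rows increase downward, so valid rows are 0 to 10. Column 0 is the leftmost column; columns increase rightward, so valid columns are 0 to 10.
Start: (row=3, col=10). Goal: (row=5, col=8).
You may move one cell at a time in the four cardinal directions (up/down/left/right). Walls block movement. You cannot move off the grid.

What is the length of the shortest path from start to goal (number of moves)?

BFS from (row=3, col=10) until reaching (row=5, col=8):
  Distance 0: (row=3, col=10)
  Distance 1: (row=2, col=10), (row=3, col=9), (row=4, col=10)
  Distance 2: (row=1, col=10), (row=2, col=9), (row=3, col=8), (row=4, col=9), (row=5, col=10)
  Distance 3: (row=0, col=10), (row=2, col=8), (row=3, col=7), (row=4, col=8), (row=5, col=9), (row=6, col=10)
  Distance 4: (row=0, col=9), (row=1, col=8), (row=2, col=7), (row=3, col=6), (row=5, col=8), (row=6, col=9), (row=7, col=10)  <- goal reached here
One shortest path (4 moves): (row=3, col=10) -> (row=3, col=9) -> (row=3, col=8) -> (row=4, col=8) -> (row=5, col=8)

Answer: Shortest path length: 4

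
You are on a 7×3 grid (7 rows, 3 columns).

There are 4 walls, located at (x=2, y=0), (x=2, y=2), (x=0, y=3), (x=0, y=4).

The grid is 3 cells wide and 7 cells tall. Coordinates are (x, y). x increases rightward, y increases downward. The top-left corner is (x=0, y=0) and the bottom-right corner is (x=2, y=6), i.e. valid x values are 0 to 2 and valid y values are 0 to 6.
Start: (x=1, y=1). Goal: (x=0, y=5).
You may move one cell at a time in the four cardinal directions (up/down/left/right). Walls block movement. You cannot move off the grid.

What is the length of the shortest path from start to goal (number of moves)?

BFS from (x=1, y=1) until reaching (x=0, y=5):
  Distance 0: (x=1, y=1)
  Distance 1: (x=1, y=0), (x=0, y=1), (x=2, y=1), (x=1, y=2)
  Distance 2: (x=0, y=0), (x=0, y=2), (x=1, y=3)
  Distance 3: (x=2, y=3), (x=1, y=4)
  Distance 4: (x=2, y=4), (x=1, y=5)
  Distance 5: (x=0, y=5), (x=2, y=5), (x=1, y=6)  <- goal reached here
One shortest path (5 moves): (x=1, y=1) -> (x=1, y=2) -> (x=1, y=3) -> (x=1, y=4) -> (x=1, y=5) -> (x=0, y=5)

Answer: Shortest path length: 5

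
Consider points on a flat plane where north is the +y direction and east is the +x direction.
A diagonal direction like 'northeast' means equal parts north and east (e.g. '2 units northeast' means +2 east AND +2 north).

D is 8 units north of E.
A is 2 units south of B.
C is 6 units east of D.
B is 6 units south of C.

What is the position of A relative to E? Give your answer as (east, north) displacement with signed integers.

Place E at the origin (east=0, north=0).
  D is 8 units north of E: delta (east=+0, north=+8); D at (east=0, north=8).
  C is 6 units east of D: delta (east=+6, north=+0); C at (east=6, north=8).
  B is 6 units south of C: delta (east=+0, north=-6); B at (east=6, north=2).
  A is 2 units south of B: delta (east=+0, north=-2); A at (east=6, north=0).
Therefore A relative to E: (east=6, north=0).

Answer: A is at (east=6, north=0) relative to E.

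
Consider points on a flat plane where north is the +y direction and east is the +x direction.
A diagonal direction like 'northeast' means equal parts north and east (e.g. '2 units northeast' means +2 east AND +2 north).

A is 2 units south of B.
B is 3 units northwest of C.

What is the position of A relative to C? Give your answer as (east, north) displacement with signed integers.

Answer: A is at (east=-3, north=1) relative to C.

Derivation:
Place C at the origin (east=0, north=0).
  B is 3 units northwest of C: delta (east=-3, north=+3); B at (east=-3, north=3).
  A is 2 units south of B: delta (east=+0, north=-2); A at (east=-3, north=1).
Therefore A relative to C: (east=-3, north=1).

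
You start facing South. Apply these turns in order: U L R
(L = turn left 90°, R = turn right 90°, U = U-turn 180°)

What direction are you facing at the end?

Start: South
  U (U-turn (180°)) -> North
  L (left (90° counter-clockwise)) -> West
  R (right (90° clockwise)) -> North
Final: North

Answer: Final heading: North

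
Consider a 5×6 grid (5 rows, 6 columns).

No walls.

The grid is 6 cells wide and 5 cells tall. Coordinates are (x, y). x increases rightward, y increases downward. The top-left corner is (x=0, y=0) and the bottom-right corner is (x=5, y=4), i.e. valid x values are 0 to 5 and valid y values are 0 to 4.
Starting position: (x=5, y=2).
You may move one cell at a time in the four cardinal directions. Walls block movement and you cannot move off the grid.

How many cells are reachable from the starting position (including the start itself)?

BFS flood-fill from (x=5, y=2):
  Distance 0: (x=5, y=2)
  Distance 1: (x=5, y=1), (x=4, y=2), (x=5, y=3)
  Distance 2: (x=5, y=0), (x=4, y=1), (x=3, y=2), (x=4, y=3), (x=5, y=4)
  Distance 3: (x=4, y=0), (x=3, y=1), (x=2, y=2), (x=3, y=3), (x=4, y=4)
  Distance 4: (x=3, y=0), (x=2, y=1), (x=1, y=2), (x=2, y=3), (x=3, y=4)
  Distance 5: (x=2, y=0), (x=1, y=1), (x=0, y=2), (x=1, y=3), (x=2, y=4)
  Distance 6: (x=1, y=0), (x=0, y=1), (x=0, y=3), (x=1, y=4)
  Distance 7: (x=0, y=0), (x=0, y=4)
Total reachable: 30 (grid has 30 open cells total)

Answer: Reachable cells: 30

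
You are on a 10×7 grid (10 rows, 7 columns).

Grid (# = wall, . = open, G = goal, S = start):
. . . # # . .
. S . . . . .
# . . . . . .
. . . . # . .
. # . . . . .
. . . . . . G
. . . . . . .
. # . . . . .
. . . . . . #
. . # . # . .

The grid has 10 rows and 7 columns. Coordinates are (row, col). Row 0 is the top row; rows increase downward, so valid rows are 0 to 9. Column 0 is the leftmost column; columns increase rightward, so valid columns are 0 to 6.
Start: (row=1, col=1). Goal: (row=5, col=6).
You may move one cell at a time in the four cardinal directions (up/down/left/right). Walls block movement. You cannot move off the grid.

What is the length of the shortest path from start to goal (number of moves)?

Answer: Shortest path length: 9

Derivation:
BFS from (row=1, col=1) until reaching (row=5, col=6):
  Distance 0: (row=1, col=1)
  Distance 1: (row=0, col=1), (row=1, col=0), (row=1, col=2), (row=2, col=1)
  Distance 2: (row=0, col=0), (row=0, col=2), (row=1, col=3), (row=2, col=2), (row=3, col=1)
  Distance 3: (row=1, col=4), (row=2, col=3), (row=3, col=0), (row=3, col=2)
  Distance 4: (row=1, col=5), (row=2, col=4), (row=3, col=3), (row=4, col=0), (row=4, col=2)
  Distance 5: (row=0, col=5), (row=1, col=6), (row=2, col=5), (row=4, col=3), (row=5, col=0), (row=5, col=2)
  Distance 6: (row=0, col=6), (row=2, col=6), (row=3, col=5), (row=4, col=4), (row=5, col=1), (row=5, col=3), (row=6, col=0), (row=6, col=2)
  Distance 7: (row=3, col=6), (row=4, col=5), (row=5, col=4), (row=6, col=1), (row=6, col=3), (row=7, col=0), (row=7, col=2)
  Distance 8: (row=4, col=6), (row=5, col=5), (row=6, col=4), (row=7, col=3), (row=8, col=0), (row=8, col=2)
  Distance 9: (row=5, col=6), (row=6, col=5), (row=7, col=4), (row=8, col=1), (row=8, col=3), (row=9, col=0)  <- goal reached here
One shortest path (9 moves): (row=1, col=1) -> (row=1, col=2) -> (row=1, col=3) -> (row=1, col=4) -> (row=1, col=5) -> (row=1, col=6) -> (row=2, col=6) -> (row=3, col=6) -> (row=4, col=6) -> (row=5, col=6)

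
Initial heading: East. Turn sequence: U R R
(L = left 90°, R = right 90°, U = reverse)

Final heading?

Start: East
  U (U-turn (180°)) -> West
  R (right (90° clockwise)) -> North
  R (right (90° clockwise)) -> East
Final: East

Answer: Final heading: East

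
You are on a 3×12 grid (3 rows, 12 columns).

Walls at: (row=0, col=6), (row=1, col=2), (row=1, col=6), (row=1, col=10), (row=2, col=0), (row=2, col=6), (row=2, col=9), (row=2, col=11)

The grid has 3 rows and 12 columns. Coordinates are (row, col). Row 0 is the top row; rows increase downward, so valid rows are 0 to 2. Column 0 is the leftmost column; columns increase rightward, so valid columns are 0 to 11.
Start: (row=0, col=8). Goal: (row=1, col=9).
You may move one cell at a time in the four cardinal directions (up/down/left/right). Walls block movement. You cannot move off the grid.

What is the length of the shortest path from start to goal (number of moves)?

BFS from (row=0, col=8) until reaching (row=1, col=9):
  Distance 0: (row=0, col=8)
  Distance 1: (row=0, col=7), (row=0, col=9), (row=1, col=8)
  Distance 2: (row=0, col=10), (row=1, col=7), (row=1, col=9), (row=2, col=8)  <- goal reached here
One shortest path (2 moves): (row=0, col=8) -> (row=0, col=9) -> (row=1, col=9)

Answer: Shortest path length: 2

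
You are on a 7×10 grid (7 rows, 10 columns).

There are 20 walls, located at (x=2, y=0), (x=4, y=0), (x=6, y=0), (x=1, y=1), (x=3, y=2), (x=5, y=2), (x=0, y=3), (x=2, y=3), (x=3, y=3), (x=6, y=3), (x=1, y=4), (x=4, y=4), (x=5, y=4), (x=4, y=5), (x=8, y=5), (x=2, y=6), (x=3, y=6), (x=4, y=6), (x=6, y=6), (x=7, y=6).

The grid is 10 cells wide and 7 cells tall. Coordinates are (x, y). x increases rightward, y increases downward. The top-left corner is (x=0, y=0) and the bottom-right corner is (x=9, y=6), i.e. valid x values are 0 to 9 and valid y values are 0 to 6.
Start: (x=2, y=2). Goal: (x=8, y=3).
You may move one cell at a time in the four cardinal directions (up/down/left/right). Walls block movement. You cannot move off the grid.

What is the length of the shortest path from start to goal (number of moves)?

Answer: Shortest path length: 9

Derivation:
BFS from (x=2, y=2) until reaching (x=8, y=3):
  Distance 0: (x=2, y=2)
  Distance 1: (x=2, y=1), (x=1, y=2)
  Distance 2: (x=3, y=1), (x=0, y=2), (x=1, y=3)
  Distance 3: (x=3, y=0), (x=0, y=1), (x=4, y=1)
  Distance 4: (x=0, y=0), (x=5, y=1), (x=4, y=2)
  Distance 5: (x=1, y=0), (x=5, y=0), (x=6, y=1), (x=4, y=3)
  Distance 6: (x=7, y=1), (x=6, y=2), (x=5, y=3)
  Distance 7: (x=7, y=0), (x=8, y=1), (x=7, y=2)
  Distance 8: (x=8, y=0), (x=9, y=1), (x=8, y=2), (x=7, y=3)
  Distance 9: (x=9, y=0), (x=9, y=2), (x=8, y=3), (x=7, y=4)  <- goal reached here
One shortest path (9 moves): (x=2, y=2) -> (x=2, y=1) -> (x=3, y=1) -> (x=4, y=1) -> (x=5, y=1) -> (x=6, y=1) -> (x=7, y=1) -> (x=8, y=1) -> (x=8, y=2) -> (x=8, y=3)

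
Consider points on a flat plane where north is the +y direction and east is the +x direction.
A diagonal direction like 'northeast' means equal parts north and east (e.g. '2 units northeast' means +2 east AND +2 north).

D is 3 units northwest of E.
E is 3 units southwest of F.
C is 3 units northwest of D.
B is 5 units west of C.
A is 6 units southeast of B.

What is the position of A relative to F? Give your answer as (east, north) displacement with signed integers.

Place F at the origin (east=0, north=0).
  E is 3 units southwest of F: delta (east=-3, north=-3); E at (east=-3, north=-3).
  D is 3 units northwest of E: delta (east=-3, north=+3); D at (east=-6, north=0).
  C is 3 units northwest of D: delta (east=-3, north=+3); C at (east=-9, north=3).
  B is 5 units west of C: delta (east=-5, north=+0); B at (east=-14, north=3).
  A is 6 units southeast of B: delta (east=+6, north=-6); A at (east=-8, north=-3).
Therefore A relative to F: (east=-8, north=-3).

Answer: A is at (east=-8, north=-3) relative to F.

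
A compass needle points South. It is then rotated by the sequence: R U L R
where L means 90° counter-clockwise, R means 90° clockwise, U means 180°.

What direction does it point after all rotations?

Answer: Final heading: East

Derivation:
Start: South
  R (right (90° clockwise)) -> West
  U (U-turn (180°)) -> East
  L (left (90° counter-clockwise)) -> North
  R (right (90° clockwise)) -> East
Final: East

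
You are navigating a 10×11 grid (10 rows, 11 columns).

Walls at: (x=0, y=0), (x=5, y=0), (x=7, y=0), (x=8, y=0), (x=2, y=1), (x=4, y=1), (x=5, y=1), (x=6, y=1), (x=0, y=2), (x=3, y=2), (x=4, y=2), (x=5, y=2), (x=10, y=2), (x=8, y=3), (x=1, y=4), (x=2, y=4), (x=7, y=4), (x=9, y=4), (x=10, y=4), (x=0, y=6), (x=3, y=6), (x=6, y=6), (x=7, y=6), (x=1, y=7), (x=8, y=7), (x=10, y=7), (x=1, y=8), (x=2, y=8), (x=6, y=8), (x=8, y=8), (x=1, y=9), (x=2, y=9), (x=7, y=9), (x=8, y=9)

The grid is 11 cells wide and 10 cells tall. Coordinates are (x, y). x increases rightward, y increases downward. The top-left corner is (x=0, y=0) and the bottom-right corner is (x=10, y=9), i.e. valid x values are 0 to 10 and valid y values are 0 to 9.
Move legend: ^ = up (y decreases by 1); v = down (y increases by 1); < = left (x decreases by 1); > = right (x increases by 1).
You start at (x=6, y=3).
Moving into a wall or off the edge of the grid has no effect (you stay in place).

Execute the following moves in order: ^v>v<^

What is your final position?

Start: (x=6, y=3)
  ^ (up): (x=6, y=3) -> (x=6, y=2)
  v (down): (x=6, y=2) -> (x=6, y=3)
  > (right): (x=6, y=3) -> (x=7, y=3)
  v (down): blocked, stay at (x=7, y=3)
  < (left): (x=7, y=3) -> (x=6, y=3)
  ^ (up): (x=6, y=3) -> (x=6, y=2)
Final: (x=6, y=2)

Answer: Final position: (x=6, y=2)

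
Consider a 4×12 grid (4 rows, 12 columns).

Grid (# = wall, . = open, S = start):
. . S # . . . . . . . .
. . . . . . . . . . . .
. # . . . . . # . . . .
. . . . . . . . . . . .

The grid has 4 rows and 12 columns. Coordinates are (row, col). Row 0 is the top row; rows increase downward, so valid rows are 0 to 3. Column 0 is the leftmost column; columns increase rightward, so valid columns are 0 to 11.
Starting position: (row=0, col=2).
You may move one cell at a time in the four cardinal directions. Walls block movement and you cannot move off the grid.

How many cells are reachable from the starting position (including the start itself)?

BFS flood-fill from (row=0, col=2):
  Distance 0: (row=0, col=2)
  Distance 1: (row=0, col=1), (row=1, col=2)
  Distance 2: (row=0, col=0), (row=1, col=1), (row=1, col=3), (row=2, col=2)
  Distance 3: (row=1, col=0), (row=1, col=4), (row=2, col=3), (row=3, col=2)
  Distance 4: (row=0, col=4), (row=1, col=5), (row=2, col=0), (row=2, col=4), (row=3, col=1), (row=3, col=3)
  Distance 5: (row=0, col=5), (row=1, col=6), (row=2, col=5), (row=3, col=0), (row=3, col=4)
  Distance 6: (row=0, col=6), (row=1, col=7), (row=2, col=6), (row=3, col=5)
  Distance 7: (row=0, col=7), (row=1, col=8), (row=3, col=6)
  Distance 8: (row=0, col=8), (row=1, col=9), (row=2, col=8), (row=3, col=7)
  Distance 9: (row=0, col=9), (row=1, col=10), (row=2, col=9), (row=3, col=8)
  Distance 10: (row=0, col=10), (row=1, col=11), (row=2, col=10), (row=3, col=9)
  Distance 11: (row=0, col=11), (row=2, col=11), (row=3, col=10)
  Distance 12: (row=3, col=11)
Total reachable: 45 (grid has 45 open cells total)

Answer: Reachable cells: 45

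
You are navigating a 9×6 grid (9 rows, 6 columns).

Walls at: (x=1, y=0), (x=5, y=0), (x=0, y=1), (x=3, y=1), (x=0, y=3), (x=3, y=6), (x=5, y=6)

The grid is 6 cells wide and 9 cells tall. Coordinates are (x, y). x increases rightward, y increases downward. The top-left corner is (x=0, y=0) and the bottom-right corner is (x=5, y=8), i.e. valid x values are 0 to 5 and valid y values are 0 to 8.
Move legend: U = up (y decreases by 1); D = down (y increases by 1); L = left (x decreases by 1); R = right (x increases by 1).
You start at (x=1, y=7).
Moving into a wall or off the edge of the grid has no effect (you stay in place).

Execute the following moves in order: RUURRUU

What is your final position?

Answer: Final position: (x=4, y=3)

Derivation:
Start: (x=1, y=7)
  R (right): (x=1, y=7) -> (x=2, y=7)
  U (up): (x=2, y=7) -> (x=2, y=6)
  U (up): (x=2, y=6) -> (x=2, y=5)
  R (right): (x=2, y=5) -> (x=3, y=5)
  R (right): (x=3, y=5) -> (x=4, y=5)
  U (up): (x=4, y=5) -> (x=4, y=4)
  U (up): (x=4, y=4) -> (x=4, y=3)
Final: (x=4, y=3)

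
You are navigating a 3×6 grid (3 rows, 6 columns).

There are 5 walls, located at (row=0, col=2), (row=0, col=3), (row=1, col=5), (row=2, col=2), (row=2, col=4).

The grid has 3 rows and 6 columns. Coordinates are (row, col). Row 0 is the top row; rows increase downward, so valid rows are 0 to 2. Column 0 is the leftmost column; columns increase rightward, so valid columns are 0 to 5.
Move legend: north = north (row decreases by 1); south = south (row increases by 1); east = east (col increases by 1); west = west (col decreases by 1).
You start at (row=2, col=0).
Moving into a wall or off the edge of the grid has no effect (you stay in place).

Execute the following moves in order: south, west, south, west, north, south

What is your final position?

Answer: Final position: (row=2, col=0)

Derivation:
Start: (row=2, col=0)
  south (south): blocked, stay at (row=2, col=0)
  west (west): blocked, stay at (row=2, col=0)
  south (south): blocked, stay at (row=2, col=0)
  west (west): blocked, stay at (row=2, col=0)
  north (north): (row=2, col=0) -> (row=1, col=0)
  south (south): (row=1, col=0) -> (row=2, col=0)
Final: (row=2, col=0)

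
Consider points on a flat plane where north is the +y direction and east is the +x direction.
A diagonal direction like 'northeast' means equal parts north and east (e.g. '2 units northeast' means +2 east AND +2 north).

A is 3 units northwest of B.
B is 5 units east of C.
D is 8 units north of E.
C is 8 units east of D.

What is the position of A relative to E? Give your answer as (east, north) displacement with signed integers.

Place E at the origin (east=0, north=0).
  D is 8 units north of E: delta (east=+0, north=+8); D at (east=0, north=8).
  C is 8 units east of D: delta (east=+8, north=+0); C at (east=8, north=8).
  B is 5 units east of C: delta (east=+5, north=+0); B at (east=13, north=8).
  A is 3 units northwest of B: delta (east=-3, north=+3); A at (east=10, north=11).
Therefore A relative to E: (east=10, north=11).

Answer: A is at (east=10, north=11) relative to E.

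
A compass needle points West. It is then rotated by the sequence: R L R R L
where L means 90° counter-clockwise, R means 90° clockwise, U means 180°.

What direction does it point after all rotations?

Start: West
  R (right (90° clockwise)) -> North
  L (left (90° counter-clockwise)) -> West
  R (right (90° clockwise)) -> North
  R (right (90° clockwise)) -> East
  L (left (90° counter-clockwise)) -> North
Final: North

Answer: Final heading: North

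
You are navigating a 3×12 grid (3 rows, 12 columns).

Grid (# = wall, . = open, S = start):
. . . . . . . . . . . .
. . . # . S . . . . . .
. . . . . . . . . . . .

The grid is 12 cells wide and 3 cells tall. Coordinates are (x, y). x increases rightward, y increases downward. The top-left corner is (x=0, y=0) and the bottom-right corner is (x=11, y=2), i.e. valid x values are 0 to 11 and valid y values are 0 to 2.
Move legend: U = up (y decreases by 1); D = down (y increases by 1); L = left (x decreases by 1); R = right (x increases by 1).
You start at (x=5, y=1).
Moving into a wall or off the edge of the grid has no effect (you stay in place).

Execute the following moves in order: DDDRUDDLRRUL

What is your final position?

Start: (x=5, y=1)
  D (down): (x=5, y=1) -> (x=5, y=2)
  D (down): blocked, stay at (x=5, y=2)
  D (down): blocked, stay at (x=5, y=2)
  R (right): (x=5, y=2) -> (x=6, y=2)
  U (up): (x=6, y=2) -> (x=6, y=1)
  D (down): (x=6, y=1) -> (x=6, y=2)
  D (down): blocked, stay at (x=6, y=2)
  L (left): (x=6, y=2) -> (x=5, y=2)
  R (right): (x=5, y=2) -> (x=6, y=2)
  R (right): (x=6, y=2) -> (x=7, y=2)
  U (up): (x=7, y=2) -> (x=7, y=1)
  L (left): (x=7, y=1) -> (x=6, y=1)
Final: (x=6, y=1)

Answer: Final position: (x=6, y=1)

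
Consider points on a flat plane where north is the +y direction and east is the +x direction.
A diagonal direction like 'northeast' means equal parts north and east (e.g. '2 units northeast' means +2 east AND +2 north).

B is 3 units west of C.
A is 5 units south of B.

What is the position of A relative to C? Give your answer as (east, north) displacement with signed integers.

Answer: A is at (east=-3, north=-5) relative to C.

Derivation:
Place C at the origin (east=0, north=0).
  B is 3 units west of C: delta (east=-3, north=+0); B at (east=-3, north=0).
  A is 5 units south of B: delta (east=+0, north=-5); A at (east=-3, north=-5).
Therefore A relative to C: (east=-3, north=-5).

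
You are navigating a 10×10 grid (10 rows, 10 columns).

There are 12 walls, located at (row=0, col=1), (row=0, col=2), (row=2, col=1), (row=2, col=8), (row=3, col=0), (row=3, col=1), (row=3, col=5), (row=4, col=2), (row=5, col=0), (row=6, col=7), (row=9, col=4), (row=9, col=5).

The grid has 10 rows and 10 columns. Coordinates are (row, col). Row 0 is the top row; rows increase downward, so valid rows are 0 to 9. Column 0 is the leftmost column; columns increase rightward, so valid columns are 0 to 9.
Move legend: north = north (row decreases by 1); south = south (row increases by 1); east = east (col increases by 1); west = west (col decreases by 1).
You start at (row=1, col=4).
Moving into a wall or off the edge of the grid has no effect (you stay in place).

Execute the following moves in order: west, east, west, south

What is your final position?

Start: (row=1, col=4)
  west (west): (row=1, col=4) -> (row=1, col=3)
  east (east): (row=1, col=3) -> (row=1, col=4)
  west (west): (row=1, col=4) -> (row=1, col=3)
  south (south): (row=1, col=3) -> (row=2, col=3)
Final: (row=2, col=3)

Answer: Final position: (row=2, col=3)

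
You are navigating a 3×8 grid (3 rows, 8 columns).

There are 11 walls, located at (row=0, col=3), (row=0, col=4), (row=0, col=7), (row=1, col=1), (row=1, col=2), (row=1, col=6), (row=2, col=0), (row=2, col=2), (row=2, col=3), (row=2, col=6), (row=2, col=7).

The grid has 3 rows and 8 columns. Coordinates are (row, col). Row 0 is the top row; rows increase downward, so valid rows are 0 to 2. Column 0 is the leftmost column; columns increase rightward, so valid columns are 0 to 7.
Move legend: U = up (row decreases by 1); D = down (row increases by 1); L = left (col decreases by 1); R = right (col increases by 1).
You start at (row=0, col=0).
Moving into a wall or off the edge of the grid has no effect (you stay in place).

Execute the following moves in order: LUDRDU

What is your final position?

Start: (row=0, col=0)
  L (left): blocked, stay at (row=0, col=0)
  U (up): blocked, stay at (row=0, col=0)
  D (down): (row=0, col=0) -> (row=1, col=0)
  R (right): blocked, stay at (row=1, col=0)
  D (down): blocked, stay at (row=1, col=0)
  U (up): (row=1, col=0) -> (row=0, col=0)
Final: (row=0, col=0)

Answer: Final position: (row=0, col=0)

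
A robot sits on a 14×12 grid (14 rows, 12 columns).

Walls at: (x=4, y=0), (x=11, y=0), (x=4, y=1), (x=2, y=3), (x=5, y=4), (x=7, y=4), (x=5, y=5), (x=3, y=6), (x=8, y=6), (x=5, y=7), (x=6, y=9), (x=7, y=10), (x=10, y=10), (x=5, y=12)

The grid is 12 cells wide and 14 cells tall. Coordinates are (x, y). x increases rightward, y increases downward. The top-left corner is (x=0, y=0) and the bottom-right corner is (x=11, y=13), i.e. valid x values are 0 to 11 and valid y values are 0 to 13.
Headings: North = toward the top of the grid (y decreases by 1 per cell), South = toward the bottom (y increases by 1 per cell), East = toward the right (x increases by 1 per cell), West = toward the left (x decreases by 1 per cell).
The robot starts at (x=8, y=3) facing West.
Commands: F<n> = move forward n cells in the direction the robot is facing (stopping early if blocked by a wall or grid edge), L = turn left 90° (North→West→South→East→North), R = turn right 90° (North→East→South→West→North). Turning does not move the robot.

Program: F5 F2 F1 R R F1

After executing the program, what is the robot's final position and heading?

Answer: Final position: (x=4, y=3), facing East

Derivation:
Start: (x=8, y=3), facing West
  F5: move forward 5, now at (x=3, y=3)
  F2: move forward 0/2 (blocked), now at (x=3, y=3)
  F1: move forward 0/1 (blocked), now at (x=3, y=3)
  R: turn right, now facing North
  R: turn right, now facing East
  F1: move forward 1, now at (x=4, y=3)
Final: (x=4, y=3), facing East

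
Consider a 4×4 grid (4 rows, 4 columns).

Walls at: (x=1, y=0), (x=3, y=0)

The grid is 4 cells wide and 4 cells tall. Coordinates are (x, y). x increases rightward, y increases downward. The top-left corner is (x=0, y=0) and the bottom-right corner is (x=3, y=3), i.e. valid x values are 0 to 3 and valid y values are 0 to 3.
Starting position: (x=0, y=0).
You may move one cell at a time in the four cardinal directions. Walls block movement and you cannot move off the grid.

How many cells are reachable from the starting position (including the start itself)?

Answer: Reachable cells: 14

Derivation:
BFS flood-fill from (x=0, y=0):
  Distance 0: (x=0, y=0)
  Distance 1: (x=0, y=1)
  Distance 2: (x=1, y=1), (x=0, y=2)
  Distance 3: (x=2, y=1), (x=1, y=2), (x=0, y=3)
  Distance 4: (x=2, y=0), (x=3, y=1), (x=2, y=2), (x=1, y=3)
  Distance 5: (x=3, y=2), (x=2, y=3)
  Distance 6: (x=3, y=3)
Total reachable: 14 (grid has 14 open cells total)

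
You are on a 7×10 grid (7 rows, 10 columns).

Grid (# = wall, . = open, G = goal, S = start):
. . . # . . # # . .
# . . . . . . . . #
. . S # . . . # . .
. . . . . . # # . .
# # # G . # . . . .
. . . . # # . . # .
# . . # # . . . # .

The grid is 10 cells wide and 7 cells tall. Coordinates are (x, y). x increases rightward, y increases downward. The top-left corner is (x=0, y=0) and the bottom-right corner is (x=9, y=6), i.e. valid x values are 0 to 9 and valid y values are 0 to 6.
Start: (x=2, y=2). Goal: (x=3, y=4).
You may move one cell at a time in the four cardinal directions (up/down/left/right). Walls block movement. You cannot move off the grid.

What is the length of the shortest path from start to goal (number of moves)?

Answer: Shortest path length: 3

Derivation:
BFS from (x=2, y=2) until reaching (x=3, y=4):
  Distance 0: (x=2, y=2)
  Distance 1: (x=2, y=1), (x=1, y=2), (x=2, y=3)
  Distance 2: (x=2, y=0), (x=1, y=1), (x=3, y=1), (x=0, y=2), (x=1, y=3), (x=3, y=3)
  Distance 3: (x=1, y=0), (x=4, y=1), (x=0, y=3), (x=4, y=3), (x=3, y=4)  <- goal reached here
One shortest path (3 moves): (x=2, y=2) -> (x=2, y=3) -> (x=3, y=3) -> (x=3, y=4)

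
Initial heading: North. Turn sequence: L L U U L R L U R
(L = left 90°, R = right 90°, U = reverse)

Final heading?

Start: North
  L (left (90° counter-clockwise)) -> West
  L (left (90° counter-clockwise)) -> South
  U (U-turn (180°)) -> North
  U (U-turn (180°)) -> South
  L (left (90° counter-clockwise)) -> East
  R (right (90° clockwise)) -> South
  L (left (90° counter-clockwise)) -> East
  U (U-turn (180°)) -> West
  R (right (90° clockwise)) -> North
Final: North

Answer: Final heading: North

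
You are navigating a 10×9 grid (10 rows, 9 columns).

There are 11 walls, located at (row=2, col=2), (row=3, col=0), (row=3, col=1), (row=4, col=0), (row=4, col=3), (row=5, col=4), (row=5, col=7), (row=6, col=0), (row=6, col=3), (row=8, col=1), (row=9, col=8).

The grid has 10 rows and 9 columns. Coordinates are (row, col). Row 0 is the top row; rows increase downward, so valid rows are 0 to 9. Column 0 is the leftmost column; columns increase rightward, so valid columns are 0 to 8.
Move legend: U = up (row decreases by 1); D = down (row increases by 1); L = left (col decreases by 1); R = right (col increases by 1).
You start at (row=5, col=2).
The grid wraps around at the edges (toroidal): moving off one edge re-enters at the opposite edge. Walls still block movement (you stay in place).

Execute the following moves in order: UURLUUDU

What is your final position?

Answer: Final position: (row=3, col=2)

Derivation:
Start: (row=5, col=2)
  U (up): (row=5, col=2) -> (row=4, col=2)
  U (up): (row=4, col=2) -> (row=3, col=2)
  R (right): (row=3, col=2) -> (row=3, col=3)
  L (left): (row=3, col=3) -> (row=3, col=2)
  U (up): blocked, stay at (row=3, col=2)
  U (up): blocked, stay at (row=3, col=2)
  D (down): (row=3, col=2) -> (row=4, col=2)
  U (up): (row=4, col=2) -> (row=3, col=2)
Final: (row=3, col=2)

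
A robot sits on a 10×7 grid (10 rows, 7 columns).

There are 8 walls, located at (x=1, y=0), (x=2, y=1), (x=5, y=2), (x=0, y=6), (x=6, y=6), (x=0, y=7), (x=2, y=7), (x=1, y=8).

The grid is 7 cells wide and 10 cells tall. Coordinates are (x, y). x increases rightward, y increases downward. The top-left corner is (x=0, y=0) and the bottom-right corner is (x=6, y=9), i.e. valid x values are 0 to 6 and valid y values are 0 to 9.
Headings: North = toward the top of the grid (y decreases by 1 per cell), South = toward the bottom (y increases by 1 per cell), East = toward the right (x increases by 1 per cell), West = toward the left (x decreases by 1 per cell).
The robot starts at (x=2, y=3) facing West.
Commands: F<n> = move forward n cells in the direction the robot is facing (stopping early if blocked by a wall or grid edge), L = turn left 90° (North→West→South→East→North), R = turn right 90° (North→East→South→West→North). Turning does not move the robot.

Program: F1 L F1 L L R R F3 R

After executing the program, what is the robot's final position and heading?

Start: (x=2, y=3), facing West
  F1: move forward 1, now at (x=1, y=3)
  L: turn left, now facing South
  F1: move forward 1, now at (x=1, y=4)
  L: turn left, now facing East
  L: turn left, now facing North
  R: turn right, now facing East
  R: turn right, now facing South
  F3: move forward 3, now at (x=1, y=7)
  R: turn right, now facing West
Final: (x=1, y=7), facing West

Answer: Final position: (x=1, y=7), facing West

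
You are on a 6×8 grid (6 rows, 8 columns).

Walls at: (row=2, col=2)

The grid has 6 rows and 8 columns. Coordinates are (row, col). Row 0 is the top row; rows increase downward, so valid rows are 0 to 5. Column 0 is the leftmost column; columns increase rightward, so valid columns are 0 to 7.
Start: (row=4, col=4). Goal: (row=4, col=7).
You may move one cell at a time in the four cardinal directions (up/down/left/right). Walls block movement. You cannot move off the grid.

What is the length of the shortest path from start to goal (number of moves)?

BFS from (row=4, col=4) until reaching (row=4, col=7):
  Distance 0: (row=4, col=4)
  Distance 1: (row=3, col=4), (row=4, col=3), (row=4, col=5), (row=5, col=4)
  Distance 2: (row=2, col=4), (row=3, col=3), (row=3, col=5), (row=4, col=2), (row=4, col=6), (row=5, col=3), (row=5, col=5)
  Distance 3: (row=1, col=4), (row=2, col=3), (row=2, col=5), (row=3, col=2), (row=3, col=6), (row=4, col=1), (row=4, col=7), (row=5, col=2), (row=5, col=6)  <- goal reached here
One shortest path (3 moves): (row=4, col=4) -> (row=4, col=5) -> (row=4, col=6) -> (row=4, col=7)

Answer: Shortest path length: 3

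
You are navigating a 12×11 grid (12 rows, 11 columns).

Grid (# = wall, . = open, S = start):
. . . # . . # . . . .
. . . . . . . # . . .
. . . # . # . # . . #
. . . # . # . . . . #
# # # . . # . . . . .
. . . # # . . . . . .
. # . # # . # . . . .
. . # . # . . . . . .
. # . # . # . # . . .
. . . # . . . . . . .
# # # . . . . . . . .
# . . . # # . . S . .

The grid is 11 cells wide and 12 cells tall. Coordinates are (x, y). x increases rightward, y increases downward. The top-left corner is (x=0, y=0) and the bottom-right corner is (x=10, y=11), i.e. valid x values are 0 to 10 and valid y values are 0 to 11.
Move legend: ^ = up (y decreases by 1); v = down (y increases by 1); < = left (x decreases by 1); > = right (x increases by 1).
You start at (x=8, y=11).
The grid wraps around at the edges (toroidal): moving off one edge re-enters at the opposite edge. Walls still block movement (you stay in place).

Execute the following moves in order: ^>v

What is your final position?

Start: (x=8, y=11)
  ^ (up): (x=8, y=11) -> (x=8, y=10)
  > (right): (x=8, y=10) -> (x=9, y=10)
  v (down): (x=9, y=10) -> (x=9, y=11)
Final: (x=9, y=11)

Answer: Final position: (x=9, y=11)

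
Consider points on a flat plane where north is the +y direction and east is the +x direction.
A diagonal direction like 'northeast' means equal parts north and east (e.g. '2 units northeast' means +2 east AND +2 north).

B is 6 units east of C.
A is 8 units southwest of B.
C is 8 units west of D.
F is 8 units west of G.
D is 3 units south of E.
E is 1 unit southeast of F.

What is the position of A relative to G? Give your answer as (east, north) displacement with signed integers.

Answer: A is at (east=-17, north=-12) relative to G.

Derivation:
Place G at the origin (east=0, north=0).
  F is 8 units west of G: delta (east=-8, north=+0); F at (east=-8, north=0).
  E is 1 unit southeast of F: delta (east=+1, north=-1); E at (east=-7, north=-1).
  D is 3 units south of E: delta (east=+0, north=-3); D at (east=-7, north=-4).
  C is 8 units west of D: delta (east=-8, north=+0); C at (east=-15, north=-4).
  B is 6 units east of C: delta (east=+6, north=+0); B at (east=-9, north=-4).
  A is 8 units southwest of B: delta (east=-8, north=-8); A at (east=-17, north=-12).
Therefore A relative to G: (east=-17, north=-12).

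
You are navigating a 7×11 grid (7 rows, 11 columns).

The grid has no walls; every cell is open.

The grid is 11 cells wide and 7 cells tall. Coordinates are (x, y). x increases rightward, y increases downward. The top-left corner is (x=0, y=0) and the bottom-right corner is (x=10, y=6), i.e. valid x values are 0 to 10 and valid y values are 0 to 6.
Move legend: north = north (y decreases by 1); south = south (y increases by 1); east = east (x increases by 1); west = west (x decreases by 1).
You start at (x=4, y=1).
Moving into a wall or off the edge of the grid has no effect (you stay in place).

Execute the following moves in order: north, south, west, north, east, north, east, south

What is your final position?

Start: (x=4, y=1)
  north (north): (x=4, y=1) -> (x=4, y=0)
  south (south): (x=4, y=0) -> (x=4, y=1)
  west (west): (x=4, y=1) -> (x=3, y=1)
  north (north): (x=3, y=1) -> (x=3, y=0)
  east (east): (x=3, y=0) -> (x=4, y=0)
  north (north): blocked, stay at (x=4, y=0)
  east (east): (x=4, y=0) -> (x=5, y=0)
  south (south): (x=5, y=0) -> (x=5, y=1)
Final: (x=5, y=1)

Answer: Final position: (x=5, y=1)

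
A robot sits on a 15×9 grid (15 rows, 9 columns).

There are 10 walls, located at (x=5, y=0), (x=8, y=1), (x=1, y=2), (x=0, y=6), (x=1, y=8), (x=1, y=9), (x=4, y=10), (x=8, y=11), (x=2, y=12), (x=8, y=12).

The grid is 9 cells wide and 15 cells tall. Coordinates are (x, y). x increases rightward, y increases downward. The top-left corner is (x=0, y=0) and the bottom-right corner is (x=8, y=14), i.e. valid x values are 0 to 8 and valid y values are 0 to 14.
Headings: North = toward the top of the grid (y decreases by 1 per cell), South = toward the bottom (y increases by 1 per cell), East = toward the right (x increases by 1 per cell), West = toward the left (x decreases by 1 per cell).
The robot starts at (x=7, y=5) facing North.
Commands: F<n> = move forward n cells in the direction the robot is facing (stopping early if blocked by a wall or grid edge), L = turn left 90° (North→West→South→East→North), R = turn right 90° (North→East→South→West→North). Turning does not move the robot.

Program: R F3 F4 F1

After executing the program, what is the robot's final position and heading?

Answer: Final position: (x=8, y=5), facing East

Derivation:
Start: (x=7, y=5), facing North
  R: turn right, now facing East
  F3: move forward 1/3 (blocked), now at (x=8, y=5)
  F4: move forward 0/4 (blocked), now at (x=8, y=5)
  F1: move forward 0/1 (blocked), now at (x=8, y=5)
Final: (x=8, y=5), facing East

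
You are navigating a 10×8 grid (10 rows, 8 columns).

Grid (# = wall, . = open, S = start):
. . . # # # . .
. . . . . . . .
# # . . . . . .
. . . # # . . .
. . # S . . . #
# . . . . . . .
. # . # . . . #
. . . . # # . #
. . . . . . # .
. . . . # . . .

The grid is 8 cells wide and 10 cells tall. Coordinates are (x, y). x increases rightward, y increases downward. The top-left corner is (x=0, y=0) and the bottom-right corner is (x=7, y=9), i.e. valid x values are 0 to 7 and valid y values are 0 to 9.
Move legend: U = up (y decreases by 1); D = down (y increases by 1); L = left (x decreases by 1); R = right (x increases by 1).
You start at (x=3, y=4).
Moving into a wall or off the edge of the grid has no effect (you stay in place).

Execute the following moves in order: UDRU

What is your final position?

Start: (x=3, y=4)
  U (up): blocked, stay at (x=3, y=4)
  D (down): (x=3, y=4) -> (x=3, y=5)
  R (right): (x=3, y=5) -> (x=4, y=5)
  U (up): (x=4, y=5) -> (x=4, y=4)
Final: (x=4, y=4)

Answer: Final position: (x=4, y=4)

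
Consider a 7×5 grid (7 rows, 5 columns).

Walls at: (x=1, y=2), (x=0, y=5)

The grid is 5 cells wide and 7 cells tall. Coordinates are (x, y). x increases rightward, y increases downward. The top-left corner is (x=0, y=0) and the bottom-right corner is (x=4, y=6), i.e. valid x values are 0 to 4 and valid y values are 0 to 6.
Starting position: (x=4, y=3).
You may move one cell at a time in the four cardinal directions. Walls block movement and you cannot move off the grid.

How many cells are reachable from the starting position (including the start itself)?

Answer: Reachable cells: 33

Derivation:
BFS flood-fill from (x=4, y=3):
  Distance 0: (x=4, y=3)
  Distance 1: (x=4, y=2), (x=3, y=3), (x=4, y=4)
  Distance 2: (x=4, y=1), (x=3, y=2), (x=2, y=3), (x=3, y=4), (x=4, y=5)
  Distance 3: (x=4, y=0), (x=3, y=1), (x=2, y=2), (x=1, y=3), (x=2, y=4), (x=3, y=5), (x=4, y=6)
  Distance 4: (x=3, y=0), (x=2, y=1), (x=0, y=3), (x=1, y=4), (x=2, y=5), (x=3, y=6)
  Distance 5: (x=2, y=0), (x=1, y=1), (x=0, y=2), (x=0, y=4), (x=1, y=5), (x=2, y=6)
  Distance 6: (x=1, y=0), (x=0, y=1), (x=1, y=6)
  Distance 7: (x=0, y=0), (x=0, y=6)
Total reachable: 33 (grid has 33 open cells total)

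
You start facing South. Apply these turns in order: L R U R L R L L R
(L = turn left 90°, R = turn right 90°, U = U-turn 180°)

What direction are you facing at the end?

Answer: Final heading: North

Derivation:
Start: South
  L (left (90° counter-clockwise)) -> East
  R (right (90° clockwise)) -> South
  U (U-turn (180°)) -> North
  R (right (90° clockwise)) -> East
  L (left (90° counter-clockwise)) -> North
  R (right (90° clockwise)) -> East
  L (left (90° counter-clockwise)) -> North
  L (left (90° counter-clockwise)) -> West
  R (right (90° clockwise)) -> North
Final: North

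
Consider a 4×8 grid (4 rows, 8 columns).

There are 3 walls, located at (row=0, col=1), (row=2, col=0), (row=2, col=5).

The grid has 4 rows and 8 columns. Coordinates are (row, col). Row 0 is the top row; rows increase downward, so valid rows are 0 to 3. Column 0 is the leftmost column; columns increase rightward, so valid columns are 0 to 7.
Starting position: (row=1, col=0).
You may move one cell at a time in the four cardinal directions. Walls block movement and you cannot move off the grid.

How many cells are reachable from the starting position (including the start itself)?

Answer: Reachable cells: 29

Derivation:
BFS flood-fill from (row=1, col=0):
  Distance 0: (row=1, col=0)
  Distance 1: (row=0, col=0), (row=1, col=1)
  Distance 2: (row=1, col=2), (row=2, col=1)
  Distance 3: (row=0, col=2), (row=1, col=3), (row=2, col=2), (row=3, col=1)
  Distance 4: (row=0, col=3), (row=1, col=4), (row=2, col=3), (row=3, col=0), (row=3, col=2)
  Distance 5: (row=0, col=4), (row=1, col=5), (row=2, col=4), (row=3, col=3)
  Distance 6: (row=0, col=5), (row=1, col=6), (row=3, col=4)
  Distance 7: (row=0, col=6), (row=1, col=7), (row=2, col=6), (row=3, col=5)
  Distance 8: (row=0, col=7), (row=2, col=7), (row=3, col=6)
  Distance 9: (row=3, col=7)
Total reachable: 29 (grid has 29 open cells total)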